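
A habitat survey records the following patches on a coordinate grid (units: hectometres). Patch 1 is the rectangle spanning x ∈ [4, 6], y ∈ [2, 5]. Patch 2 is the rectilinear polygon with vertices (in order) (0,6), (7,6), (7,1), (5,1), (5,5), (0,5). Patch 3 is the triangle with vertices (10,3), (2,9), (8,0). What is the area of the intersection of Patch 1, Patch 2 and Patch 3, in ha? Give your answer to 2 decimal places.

1.25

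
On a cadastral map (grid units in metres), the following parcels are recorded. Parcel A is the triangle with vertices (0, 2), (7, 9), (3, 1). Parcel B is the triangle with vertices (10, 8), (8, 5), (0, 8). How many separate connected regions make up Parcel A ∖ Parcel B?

Parcel A ∖ Parcel B splits into 2 disjoint pieces (area 11.988, area 0.25).

2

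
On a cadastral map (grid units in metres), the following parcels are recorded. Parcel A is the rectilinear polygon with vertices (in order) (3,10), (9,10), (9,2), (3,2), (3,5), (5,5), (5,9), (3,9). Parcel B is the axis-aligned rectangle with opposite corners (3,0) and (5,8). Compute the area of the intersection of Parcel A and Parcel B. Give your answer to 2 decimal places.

6.00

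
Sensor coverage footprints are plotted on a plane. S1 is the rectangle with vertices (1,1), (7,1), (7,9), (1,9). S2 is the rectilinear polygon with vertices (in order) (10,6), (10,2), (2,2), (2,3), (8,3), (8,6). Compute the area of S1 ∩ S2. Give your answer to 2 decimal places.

The intersection is the polygon with vertices (7,2), (2,2), (2,3), (7,3).
By the shoelace formula its area is 5.00.

5.00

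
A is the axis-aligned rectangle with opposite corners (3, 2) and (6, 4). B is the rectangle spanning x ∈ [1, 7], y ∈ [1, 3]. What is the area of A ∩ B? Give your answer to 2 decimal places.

|A∩B|: x∈[3,6], y∈[2,3] → 3·1 = 3.

3.00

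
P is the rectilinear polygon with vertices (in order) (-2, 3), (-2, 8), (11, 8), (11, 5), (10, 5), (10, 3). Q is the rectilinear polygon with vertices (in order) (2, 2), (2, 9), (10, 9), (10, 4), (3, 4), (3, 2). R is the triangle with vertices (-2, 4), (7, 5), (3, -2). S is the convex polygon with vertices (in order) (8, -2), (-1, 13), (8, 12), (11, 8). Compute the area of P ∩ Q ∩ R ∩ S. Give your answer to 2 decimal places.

2.08

The intersection is the polygon with vertices (7,5), (6.429,4), (4.4,4), (4,4.667).
By the shoelace formula its area is 2.08.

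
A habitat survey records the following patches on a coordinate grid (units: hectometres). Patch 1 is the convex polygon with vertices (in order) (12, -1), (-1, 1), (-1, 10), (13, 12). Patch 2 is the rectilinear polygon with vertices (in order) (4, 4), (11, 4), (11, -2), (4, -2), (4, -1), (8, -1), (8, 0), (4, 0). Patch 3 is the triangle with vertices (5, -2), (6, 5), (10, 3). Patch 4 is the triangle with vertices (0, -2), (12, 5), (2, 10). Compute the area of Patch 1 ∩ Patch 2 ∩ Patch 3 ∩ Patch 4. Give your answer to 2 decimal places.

5.54

The intersection is the polygon with vertices (5.857,4), (8,4), (9.231,3.385), (5.455,1.182).
By the shoelace formula its area is 5.54.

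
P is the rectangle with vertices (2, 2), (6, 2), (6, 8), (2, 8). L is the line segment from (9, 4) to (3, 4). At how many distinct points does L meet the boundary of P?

The segment meets the boundary at (6,4).

1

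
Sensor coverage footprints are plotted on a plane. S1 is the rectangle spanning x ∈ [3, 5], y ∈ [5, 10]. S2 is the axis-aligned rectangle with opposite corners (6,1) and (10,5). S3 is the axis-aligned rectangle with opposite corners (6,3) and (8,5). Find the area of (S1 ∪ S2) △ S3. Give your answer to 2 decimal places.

|S1 ∪ S2| = 26.
|(S1 ∪ S2) ∩ S3| = 4.
|(S1 ∪ S2) △ S3| = 26 + 4 − 8 = 22.00.

22.00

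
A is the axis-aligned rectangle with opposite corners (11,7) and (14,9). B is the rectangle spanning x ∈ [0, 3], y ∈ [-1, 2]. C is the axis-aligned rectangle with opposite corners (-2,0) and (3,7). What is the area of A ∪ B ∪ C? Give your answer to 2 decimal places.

By inclusion–exclusion:
Individual areas: |A| = 6, |B| = 9, |C| = 35.
|A∩B| = 0 (no overlap).
|A∩C| = 0 (no overlap).
|B∩C|: x∈[0,3], y∈[0,2] → 3·2 = 6.
|A∩B∩C| = 0.
|A ∪ B ∪ C| = 50 − 6 + 0 = 44.00.

44.00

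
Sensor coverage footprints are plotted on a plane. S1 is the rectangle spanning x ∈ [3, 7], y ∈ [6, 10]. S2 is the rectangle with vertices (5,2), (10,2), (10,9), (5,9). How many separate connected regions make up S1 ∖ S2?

S1 ∖ S2 is a single connected region.

1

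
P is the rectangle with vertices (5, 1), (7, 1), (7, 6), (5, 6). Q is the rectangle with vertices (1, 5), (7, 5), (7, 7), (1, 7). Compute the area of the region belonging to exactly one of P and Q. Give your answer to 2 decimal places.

|P∩Q|: x∈[5,7], y∈[5,6] → 2·1 = 2.
|P △ Q| = |P| + |Q| − 2·|P∩Q| = 10 + 12 − 4 = 18.00.

18.00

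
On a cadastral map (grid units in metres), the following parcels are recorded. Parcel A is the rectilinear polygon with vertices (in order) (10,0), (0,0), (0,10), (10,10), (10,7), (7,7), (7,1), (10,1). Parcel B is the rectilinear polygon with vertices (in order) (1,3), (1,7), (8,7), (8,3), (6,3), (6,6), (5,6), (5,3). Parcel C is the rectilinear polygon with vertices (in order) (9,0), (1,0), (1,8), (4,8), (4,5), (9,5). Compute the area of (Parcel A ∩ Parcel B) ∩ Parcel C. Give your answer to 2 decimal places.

16.00

|Parcel A ∩ Parcel B| = 21.
|(Parcel A ∩ Parcel B) ∩ Parcel C| = 16.00.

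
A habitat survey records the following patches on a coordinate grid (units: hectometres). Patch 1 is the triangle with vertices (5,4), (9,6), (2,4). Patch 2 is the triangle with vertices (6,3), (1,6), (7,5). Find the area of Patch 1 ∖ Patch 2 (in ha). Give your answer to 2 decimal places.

|Patch 1| = 3, |Patch 1∩Patch 2| = 1.8415.
|Patch 1 ∖ Patch 2| = |Patch 1| − |Patch 1∩Patch 2| = 3 − 1.8415 = 1.16.

1.16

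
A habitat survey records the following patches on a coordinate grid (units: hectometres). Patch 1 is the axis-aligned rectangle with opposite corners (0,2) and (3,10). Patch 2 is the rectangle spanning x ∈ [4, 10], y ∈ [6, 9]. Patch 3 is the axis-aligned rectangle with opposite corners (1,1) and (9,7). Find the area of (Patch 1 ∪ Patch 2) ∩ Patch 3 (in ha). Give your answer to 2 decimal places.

|Patch 1 ∪ Patch 2| = 42.
|(Patch 1 ∪ Patch 2) ∩ Patch 3| = 15.00.

15.00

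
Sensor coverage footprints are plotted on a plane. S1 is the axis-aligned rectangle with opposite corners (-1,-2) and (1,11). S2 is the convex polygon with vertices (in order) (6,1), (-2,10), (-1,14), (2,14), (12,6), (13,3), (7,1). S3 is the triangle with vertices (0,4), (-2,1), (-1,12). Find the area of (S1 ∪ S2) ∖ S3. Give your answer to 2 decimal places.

|S1 ∪ S2| = 121.
|(S1 ∪ S2) ∩ S3| = 5.1527.
|(S1 ∪ S2) ∖ S3| = 121 − 5.1527 = 115.85.

115.85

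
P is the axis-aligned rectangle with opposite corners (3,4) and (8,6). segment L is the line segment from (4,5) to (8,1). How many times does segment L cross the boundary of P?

1

The segment meets the boundary at (5,4).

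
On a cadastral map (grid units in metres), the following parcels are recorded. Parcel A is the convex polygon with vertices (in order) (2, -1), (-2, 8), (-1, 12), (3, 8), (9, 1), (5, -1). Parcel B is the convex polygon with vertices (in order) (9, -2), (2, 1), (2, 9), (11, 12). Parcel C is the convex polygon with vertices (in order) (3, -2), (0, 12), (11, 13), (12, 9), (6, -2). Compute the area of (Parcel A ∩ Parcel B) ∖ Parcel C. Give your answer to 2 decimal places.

1.63

|Parcel A ∩ Parcel B| = 34.1538.
|(Parcel A ∩ Parcel B) ∩ Parcel C| = 32.524.
|(Parcel A ∩ Parcel B) ∖ Parcel C| = 34.1538 − 32.524 = 1.63.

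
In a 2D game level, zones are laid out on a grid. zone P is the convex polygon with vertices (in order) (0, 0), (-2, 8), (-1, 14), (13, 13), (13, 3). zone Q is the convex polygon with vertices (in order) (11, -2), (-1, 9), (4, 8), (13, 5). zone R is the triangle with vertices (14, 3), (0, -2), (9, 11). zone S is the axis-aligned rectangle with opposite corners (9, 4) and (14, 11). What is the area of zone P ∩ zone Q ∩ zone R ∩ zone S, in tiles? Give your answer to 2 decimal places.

The intersection is the polygon with vertices (12.684,5.105), (12.922,4.726), (12.714,4), (9,4), (9,6.333).
By the shoelace formula its area is 6.48.

6.48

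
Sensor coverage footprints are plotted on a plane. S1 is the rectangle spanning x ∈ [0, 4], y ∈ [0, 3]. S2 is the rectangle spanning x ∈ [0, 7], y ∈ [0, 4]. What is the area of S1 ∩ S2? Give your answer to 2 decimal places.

|S1∩S2|: x∈[0,4], y∈[0,3] → 4·3 = 12.

12.00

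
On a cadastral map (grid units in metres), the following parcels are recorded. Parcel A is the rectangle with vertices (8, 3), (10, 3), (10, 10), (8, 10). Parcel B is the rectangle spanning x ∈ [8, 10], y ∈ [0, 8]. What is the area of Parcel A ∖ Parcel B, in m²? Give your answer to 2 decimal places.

|Parcel A∩Parcel B|: x∈[8,10], y∈[3,8] → 2·5 = 10.
|Parcel A| = 14.
|Parcel A ∖ Parcel B| = |Parcel A| − |Parcel A∩Parcel B| = 14 − 10 = 4.00.

4.00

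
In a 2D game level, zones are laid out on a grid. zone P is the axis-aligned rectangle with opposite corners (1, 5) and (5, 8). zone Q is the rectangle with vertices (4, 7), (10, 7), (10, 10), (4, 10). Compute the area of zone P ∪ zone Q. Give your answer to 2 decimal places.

By inclusion–exclusion:
Individual areas: |zone P| = 12, |zone Q| = 18.
|zone P∩zone Q|: x∈[4,5], y∈[7,8] → 1·1 = 1.
|zone P ∪ zone Q| = 30 − 1 = 29.00.

29.00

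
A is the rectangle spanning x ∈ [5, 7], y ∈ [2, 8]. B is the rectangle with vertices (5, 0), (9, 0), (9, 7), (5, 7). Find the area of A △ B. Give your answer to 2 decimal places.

20.00

|A∩B|: x∈[5,7], y∈[2,7] → 2·5 = 10.
|A △ B| = |A| + |B| − 2·|A∩B| = 12 + 28 − 20 = 20.00.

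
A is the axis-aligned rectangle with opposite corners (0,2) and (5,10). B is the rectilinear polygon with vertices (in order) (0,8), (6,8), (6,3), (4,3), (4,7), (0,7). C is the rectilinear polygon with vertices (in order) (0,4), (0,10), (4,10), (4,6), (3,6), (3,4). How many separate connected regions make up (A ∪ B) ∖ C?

(A ∪ B) ∖ C is a single connected region.

1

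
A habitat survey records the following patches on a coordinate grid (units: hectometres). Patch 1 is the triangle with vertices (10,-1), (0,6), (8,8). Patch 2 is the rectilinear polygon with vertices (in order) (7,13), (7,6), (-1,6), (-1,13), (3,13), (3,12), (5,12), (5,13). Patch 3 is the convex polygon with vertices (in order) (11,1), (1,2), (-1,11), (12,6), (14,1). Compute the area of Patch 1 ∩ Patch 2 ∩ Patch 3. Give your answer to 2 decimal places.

The intersection is the polygon with vertices (7,6), (0.111,6), (0.105,6.026), (7,7.75).
By the shoelace formula its area is 6.12.

6.12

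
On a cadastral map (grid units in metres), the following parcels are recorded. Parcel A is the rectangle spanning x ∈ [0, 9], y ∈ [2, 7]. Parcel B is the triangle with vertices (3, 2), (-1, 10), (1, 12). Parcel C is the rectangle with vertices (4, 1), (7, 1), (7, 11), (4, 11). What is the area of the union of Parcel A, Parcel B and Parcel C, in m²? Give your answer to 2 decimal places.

68.25

By inclusion–exclusion:
Individual areas: |Parcel A| = 45, |Parcel B| = 12, |Parcel C| = 30.
|Parcel A∩Parcel B| = 3.75.
|Parcel A∩Parcel C|: x∈[4,7], y∈[2,7] → 3·5 = 15.
|Parcel B∩Parcel C| = 0.
|Parcel A∩Parcel B∩Parcel C| = 0.
|Parcel A ∪ Parcel B ∪ Parcel C| = 87 − 18.75 + 0 = 68.25.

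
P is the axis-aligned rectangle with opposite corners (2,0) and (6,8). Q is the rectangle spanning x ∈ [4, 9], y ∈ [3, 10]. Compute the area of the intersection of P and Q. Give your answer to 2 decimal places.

10.00

|P∩Q|: x∈[4,6], y∈[3,8] → 2·5 = 10.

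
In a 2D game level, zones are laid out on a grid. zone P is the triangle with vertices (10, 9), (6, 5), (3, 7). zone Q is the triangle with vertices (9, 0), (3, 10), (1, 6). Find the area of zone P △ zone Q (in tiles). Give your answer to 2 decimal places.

|zone P| = 10, |zone Q| = 22, |zone P∩zone Q| = 2.1951.
|zone P △ zone Q| = |zone P| + |zone Q| − 2·|zone P∩zone Q| = 10 + 22 − 4.3902 = 27.61.

27.61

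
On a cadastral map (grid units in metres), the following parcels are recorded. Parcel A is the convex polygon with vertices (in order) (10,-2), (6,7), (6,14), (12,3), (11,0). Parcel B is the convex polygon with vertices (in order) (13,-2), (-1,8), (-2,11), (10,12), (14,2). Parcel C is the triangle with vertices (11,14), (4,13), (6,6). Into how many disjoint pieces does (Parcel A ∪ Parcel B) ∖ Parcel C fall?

(Parcel A ∪ Parcel B) ∖ Parcel C splits into 2 disjoint pieces (area 101.7742, area 0.1291).

2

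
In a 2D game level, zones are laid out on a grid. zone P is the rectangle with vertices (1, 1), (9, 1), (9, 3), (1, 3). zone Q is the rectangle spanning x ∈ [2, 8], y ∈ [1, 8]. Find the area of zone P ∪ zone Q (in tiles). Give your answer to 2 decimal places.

46.00

By inclusion–exclusion:
Individual areas: |zone P| = 16, |zone Q| = 42.
|zone P∩zone Q|: x∈[2,8], y∈[1,3] → 6·2 = 12.
|zone P ∪ zone Q| = 58 − 12 = 46.00.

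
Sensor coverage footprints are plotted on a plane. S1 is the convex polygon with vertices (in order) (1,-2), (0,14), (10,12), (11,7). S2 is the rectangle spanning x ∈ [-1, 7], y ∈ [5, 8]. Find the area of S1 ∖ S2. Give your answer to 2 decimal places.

|S1| = 108.5, |S1∩S2| = 19.5938.
|S1 ∖ S2| = |S1| − |S1∩S2| = 108.5 − 19.5938 = 88.91.

88.91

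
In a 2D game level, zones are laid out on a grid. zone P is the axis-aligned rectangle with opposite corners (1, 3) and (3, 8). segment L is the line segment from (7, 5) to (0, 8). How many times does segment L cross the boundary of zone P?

The segment meets the boundary at (1,7.571), (3,6.714).

2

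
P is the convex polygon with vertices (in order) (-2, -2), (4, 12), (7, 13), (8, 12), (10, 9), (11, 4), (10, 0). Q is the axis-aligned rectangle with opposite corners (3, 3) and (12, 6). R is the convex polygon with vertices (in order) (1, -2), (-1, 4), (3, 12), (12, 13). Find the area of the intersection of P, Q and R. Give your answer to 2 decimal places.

The intersection is the polygon with vertices (3,3), (3,6), (6.867,6), (4.667,3).
By the shoelace formula its area is 8.30.

8.30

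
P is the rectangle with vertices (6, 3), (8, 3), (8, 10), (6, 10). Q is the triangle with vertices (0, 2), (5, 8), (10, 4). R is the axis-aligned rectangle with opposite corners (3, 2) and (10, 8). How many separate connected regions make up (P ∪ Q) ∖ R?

2

(P ∪ Q) ∖ R splits into 2 disjoint pieces (area 4.5, area 4).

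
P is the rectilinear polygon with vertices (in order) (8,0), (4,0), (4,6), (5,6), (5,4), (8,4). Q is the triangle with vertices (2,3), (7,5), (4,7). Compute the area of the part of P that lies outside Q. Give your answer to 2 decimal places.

|P| = 18, |P∩Q| = 2.
|P ∖ Q| = |P| − |P∩Q| = 18 − 2 = 16.00.

16.00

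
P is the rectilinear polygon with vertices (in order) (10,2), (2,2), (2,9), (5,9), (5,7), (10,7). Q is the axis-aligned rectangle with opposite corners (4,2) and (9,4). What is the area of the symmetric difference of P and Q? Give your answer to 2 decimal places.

36.00

|P| = 46, |Q| = 10, |P∩Q| = 10.
|P △ Q| = |P| + |Q| − 2·|P∩Q| = 46 + 10 − 20 = 36.00.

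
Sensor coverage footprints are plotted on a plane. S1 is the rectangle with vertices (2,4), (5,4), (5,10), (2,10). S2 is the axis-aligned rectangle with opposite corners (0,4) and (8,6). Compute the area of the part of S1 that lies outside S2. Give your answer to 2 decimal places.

|S1∩S2|: x∈[2,5], y∈[4,6] → 3·2 = 6.
|S1| = 18.
|S1 ∖ S2| = |S1| − |S1∩S2| = 18 − 6 = 12.00.

12.00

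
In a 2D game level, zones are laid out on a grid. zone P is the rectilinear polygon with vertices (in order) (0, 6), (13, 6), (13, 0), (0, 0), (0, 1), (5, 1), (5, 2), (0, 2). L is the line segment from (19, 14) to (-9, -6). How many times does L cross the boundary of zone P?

4

The segment meets the boundary at (0,0.429), (0.8,1), (2.2,2), (7.8,6).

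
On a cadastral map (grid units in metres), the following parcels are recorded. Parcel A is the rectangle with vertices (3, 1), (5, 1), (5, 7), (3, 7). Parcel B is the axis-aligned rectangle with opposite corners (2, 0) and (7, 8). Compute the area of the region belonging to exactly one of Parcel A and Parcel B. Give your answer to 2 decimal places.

|Parcel A∩Parcel B|: x∈[3,5], y∈[1,7] → 2·6 = 12.
|Parcel A △ Parcel B| = |Parcel A| + |Parcel B| − 2·|Parcel A∩Parcel B| = 12 + 40 − 24 = 28.00.

28.00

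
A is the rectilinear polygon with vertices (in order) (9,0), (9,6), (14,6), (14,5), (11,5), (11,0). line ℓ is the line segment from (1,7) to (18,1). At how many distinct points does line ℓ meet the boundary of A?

The segment meets the boundary at (11,3.471), (9,4.176).

2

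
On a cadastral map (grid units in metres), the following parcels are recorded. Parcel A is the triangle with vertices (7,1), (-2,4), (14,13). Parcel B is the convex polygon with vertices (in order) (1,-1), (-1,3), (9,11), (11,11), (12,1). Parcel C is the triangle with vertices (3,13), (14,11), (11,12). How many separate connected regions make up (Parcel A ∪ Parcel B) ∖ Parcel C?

2

(Parcel A ∪ Parcel B) ∖ Parcel C splits into 2 disjoint pieces (area 104.6077, area 1.2558).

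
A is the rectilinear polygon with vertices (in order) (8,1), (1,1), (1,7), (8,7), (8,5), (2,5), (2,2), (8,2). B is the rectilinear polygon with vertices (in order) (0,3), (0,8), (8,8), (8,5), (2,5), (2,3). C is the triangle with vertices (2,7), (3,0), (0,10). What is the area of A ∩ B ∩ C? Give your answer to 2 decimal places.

The intersection is the polygon with vertices (2,7), (2.286,5), (2,5), (2,3.333), (1,6.667), (1,7).
By the shoelace formula its area is 2.29.

2.29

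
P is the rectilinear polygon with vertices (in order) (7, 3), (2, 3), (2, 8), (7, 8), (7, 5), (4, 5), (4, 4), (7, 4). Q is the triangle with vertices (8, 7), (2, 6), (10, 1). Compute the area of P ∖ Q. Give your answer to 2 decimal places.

14.67

|P| = 22, |P∩Q| = 7.3333.
|P ∖ Q| = |P| − |P∩Q| = 22 − 7.3333 = 14.67.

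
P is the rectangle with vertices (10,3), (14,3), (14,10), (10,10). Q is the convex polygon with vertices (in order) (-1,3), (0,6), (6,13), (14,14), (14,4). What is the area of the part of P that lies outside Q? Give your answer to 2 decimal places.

|P| = 28, |P∩Q| = 24.5333.
|P ∖ Q| = |P| − |P∩Q| = 28 − 24.5333 = 3.47.

3.47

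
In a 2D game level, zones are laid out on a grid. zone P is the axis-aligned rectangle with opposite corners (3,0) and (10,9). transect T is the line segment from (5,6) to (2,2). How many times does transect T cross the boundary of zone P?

1

The segment meets the boundary at (3,3.333).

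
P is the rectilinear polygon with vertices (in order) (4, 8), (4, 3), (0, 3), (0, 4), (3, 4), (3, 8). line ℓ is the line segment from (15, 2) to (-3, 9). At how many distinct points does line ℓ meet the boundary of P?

2

The segment meets the boundary at (3,6.667), (4,6.278).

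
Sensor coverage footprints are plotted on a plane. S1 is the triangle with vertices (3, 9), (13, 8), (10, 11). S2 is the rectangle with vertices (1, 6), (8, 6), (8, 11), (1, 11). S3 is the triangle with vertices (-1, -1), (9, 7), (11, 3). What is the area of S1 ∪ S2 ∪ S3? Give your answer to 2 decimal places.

71.65

By inclusion–exclusion:
Individual areas: |S1| = 13.5, |S2| = 35, |S3| = 28.
|S1∩S2| = 4.8214.
|S1∩S3| = 0.
|S2∩S3| = 0.025.
|S1∩S2∩S3| = 0.
|S1 ∪ S2 ∪ S3| = 76.5 − 4.8464 + 0 = 71.65.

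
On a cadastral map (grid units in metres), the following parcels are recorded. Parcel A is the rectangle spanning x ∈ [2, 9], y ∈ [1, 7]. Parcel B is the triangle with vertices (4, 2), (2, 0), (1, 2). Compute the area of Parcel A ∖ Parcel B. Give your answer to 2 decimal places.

40.50

|Parcel A| = 42, |Parcel A∩Parcel B| = 1.5.
|Parcel A ∖ Parcel B| = |Parcel A| − |Parcel A∩Parcel B| = 42 − 1.5 = 40.50.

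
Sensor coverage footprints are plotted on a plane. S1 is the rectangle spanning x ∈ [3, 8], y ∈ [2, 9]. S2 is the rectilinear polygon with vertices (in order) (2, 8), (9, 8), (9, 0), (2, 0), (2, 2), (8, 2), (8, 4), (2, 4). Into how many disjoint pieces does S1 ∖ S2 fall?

2

S1 ∖ S2 splits into 2 disjoint pieces (area 10, area 5).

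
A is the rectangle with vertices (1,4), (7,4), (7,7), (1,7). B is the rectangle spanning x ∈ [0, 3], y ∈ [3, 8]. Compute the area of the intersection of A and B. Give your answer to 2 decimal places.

|A∩B|: x∈[1,3], y∈[4,7] → 2·3 = 6.

6.00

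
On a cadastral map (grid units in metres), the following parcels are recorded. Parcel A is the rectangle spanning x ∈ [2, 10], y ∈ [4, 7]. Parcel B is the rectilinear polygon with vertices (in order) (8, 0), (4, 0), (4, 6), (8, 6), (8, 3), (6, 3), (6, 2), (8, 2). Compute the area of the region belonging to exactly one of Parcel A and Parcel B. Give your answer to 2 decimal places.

30.00

|Parcel A| = 24, |Parcel B| = 22, |Parcel A∩Parcel B| = 8.
|Parcel A △ Parcel B| = |Parcel A| + |Parcel B| − 2·|Parcel A∩Parcel B| = 24 + 22 − 16 = 30.00.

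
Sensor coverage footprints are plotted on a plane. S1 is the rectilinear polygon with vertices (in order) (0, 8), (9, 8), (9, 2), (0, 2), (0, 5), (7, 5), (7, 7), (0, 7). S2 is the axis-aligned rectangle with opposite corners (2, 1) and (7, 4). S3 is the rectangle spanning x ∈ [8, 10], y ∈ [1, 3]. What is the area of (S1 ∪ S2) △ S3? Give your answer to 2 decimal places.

|S1 ∪ S2| = 45.
|(S1 ∪ S2) ∩ S3| = 1.
|(S1 ∪ S2) △ S3| = 45 + 4 − 2 = 47.00.

47.00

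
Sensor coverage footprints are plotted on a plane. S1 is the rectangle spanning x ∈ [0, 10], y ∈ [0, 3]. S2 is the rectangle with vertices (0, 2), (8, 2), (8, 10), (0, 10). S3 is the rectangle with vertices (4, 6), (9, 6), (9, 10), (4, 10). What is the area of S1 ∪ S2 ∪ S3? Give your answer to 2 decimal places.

90.00

By inclusion–exclusion:
Individual areas: |S1| = 30, |S2| = 64, |S3| = 20.
|S1∩S2|: x∈[0,8], y∈[2,3] → 8·1 = 8.
|S1∩S3| = 0 (no overlap).
|S2∩S3|: x∈[4,8], y∈[6,10] → 4·4 = 16.
|S1∩S2∩S3| = 0.
|S1 ∪ S2 ∪ S3| = 114 − 24 + 0 = 90.00.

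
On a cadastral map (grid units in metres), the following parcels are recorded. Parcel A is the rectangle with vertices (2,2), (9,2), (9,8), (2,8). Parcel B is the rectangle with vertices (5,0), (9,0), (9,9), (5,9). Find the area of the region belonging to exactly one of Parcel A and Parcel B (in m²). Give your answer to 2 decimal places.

30.00

|Parcel A∩Parcel B|: x∈[5,9], y∈[2,8] → 4·6 = 24.
|Parcel A △ Parcel B| = |Parcel A| + |Parcel B| − 2·|Parcel A∩Parcel B| = 42 + 36 − 48 = 30.00.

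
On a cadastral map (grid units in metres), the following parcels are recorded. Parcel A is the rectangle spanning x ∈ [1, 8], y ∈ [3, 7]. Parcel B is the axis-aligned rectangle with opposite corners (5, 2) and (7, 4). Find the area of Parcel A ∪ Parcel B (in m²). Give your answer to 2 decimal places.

30.00

By inclusion–exclusion:
Individual areas: |Parcel A| = 28, |Parcel B| = 4.
|Parcel A∩Parcel B|: x∈[5,7], y∈[3,4] → 2·1 = 2.
|Parcel A ∪ Parcel B| = 32 − 2 = 30.00.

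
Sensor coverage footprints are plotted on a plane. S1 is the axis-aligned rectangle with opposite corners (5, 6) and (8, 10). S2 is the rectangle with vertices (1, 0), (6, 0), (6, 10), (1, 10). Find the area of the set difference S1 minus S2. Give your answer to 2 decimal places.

|S1∩S2|: x∈[5,6], y∈[6,10] → 1·4 = 4.
|S1| = 12.
|S1 ∖ S2| = |S1| − |S1∩S2| = 12 − 4 = 8.00.

8.00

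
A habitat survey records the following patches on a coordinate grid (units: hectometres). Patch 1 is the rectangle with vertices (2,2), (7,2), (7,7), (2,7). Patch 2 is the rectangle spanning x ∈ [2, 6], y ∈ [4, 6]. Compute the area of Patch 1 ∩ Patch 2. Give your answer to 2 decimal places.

|Patch 1∩Patch 2|: x∈[2,6], y∈[4,6] → 4·2 = 8.

8.00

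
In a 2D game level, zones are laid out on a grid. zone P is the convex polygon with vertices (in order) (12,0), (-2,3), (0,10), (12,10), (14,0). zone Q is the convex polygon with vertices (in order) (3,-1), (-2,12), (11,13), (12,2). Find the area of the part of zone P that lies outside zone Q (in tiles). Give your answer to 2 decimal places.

|zone P| = 122, |zone P∩zone Q| = 95.102.
|zone P ∖ zone Q| = |zone P| − |zone P∩zone Q| = 122 − 95.102 = 26.90.

26.90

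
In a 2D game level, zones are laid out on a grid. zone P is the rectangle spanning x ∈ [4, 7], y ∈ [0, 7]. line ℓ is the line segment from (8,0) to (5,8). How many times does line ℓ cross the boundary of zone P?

2

The segment meets the boundary at (5.375,7), (7,2.667).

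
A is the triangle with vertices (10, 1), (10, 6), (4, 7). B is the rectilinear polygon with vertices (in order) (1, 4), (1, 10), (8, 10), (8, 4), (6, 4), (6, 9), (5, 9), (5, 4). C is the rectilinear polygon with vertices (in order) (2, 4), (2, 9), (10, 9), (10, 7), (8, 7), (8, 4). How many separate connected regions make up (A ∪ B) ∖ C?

(A ∪ B) ∖ C splits into 2 disjoint pieces (area 8.8333, area 12).

2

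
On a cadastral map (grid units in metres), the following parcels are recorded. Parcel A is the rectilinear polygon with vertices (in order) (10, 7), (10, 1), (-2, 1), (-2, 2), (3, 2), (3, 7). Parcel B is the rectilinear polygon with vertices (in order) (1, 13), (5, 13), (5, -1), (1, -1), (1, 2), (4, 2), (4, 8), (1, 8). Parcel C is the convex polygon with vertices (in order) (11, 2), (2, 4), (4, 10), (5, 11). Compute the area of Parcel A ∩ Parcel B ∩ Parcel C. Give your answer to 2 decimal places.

3.56

The intersection is the polygon with vertices (4,7), (5,7), (5,3.333), (4,3.556).
By the shoelace formula its area is 3.56.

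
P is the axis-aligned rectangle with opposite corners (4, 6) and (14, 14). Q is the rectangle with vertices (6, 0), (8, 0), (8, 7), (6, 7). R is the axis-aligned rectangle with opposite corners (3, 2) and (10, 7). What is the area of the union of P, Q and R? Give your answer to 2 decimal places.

113.00

By inclusion–exclusion:
Individual areas: |P| = 80, |Q| = 14, |R| = 35.
|P∩Q|: x∈[6,8], y∈[6,7] → 2·1 = 2.
|P∩R|: x∈[4,10], y∈[6,7] → 6·1 = 6.
|Q∩R|: x∈[6,8], y∈[2,7] → 2·5 = 10.
|P∩Q∩R| = 2.
|P ∪ Q ∪ R| = 129 − 18 + 2 = 113.00.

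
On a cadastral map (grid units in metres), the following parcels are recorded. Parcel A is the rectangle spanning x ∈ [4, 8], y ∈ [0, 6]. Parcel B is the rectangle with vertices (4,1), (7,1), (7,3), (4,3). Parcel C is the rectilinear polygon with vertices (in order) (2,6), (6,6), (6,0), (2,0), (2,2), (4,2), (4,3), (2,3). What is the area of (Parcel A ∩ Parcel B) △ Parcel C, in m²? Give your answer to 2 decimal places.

|Parcel A ∩ Parcel B| = 6.
|(Parcel A ∩ Parcel B) ∩ Parcel C| = 4.
|(Parcel A ∩ Parcel B) △ Parcel C| = 6 + 22 − 8 = 20.00.

20.00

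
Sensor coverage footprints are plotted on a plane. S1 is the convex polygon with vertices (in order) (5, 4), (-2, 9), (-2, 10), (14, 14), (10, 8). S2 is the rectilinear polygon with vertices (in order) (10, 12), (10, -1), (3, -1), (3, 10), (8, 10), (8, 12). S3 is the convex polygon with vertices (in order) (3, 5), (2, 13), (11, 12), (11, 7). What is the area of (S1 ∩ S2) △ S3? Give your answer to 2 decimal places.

27.35

|S1 ∩ S2| = 34.5714.
|(S1 ∩ S2) ∩ S3| = 31.3593.
|(S1 ∩ S2) △ S3| = 34.5714 + 55.5 − 62.7186 = 27.35.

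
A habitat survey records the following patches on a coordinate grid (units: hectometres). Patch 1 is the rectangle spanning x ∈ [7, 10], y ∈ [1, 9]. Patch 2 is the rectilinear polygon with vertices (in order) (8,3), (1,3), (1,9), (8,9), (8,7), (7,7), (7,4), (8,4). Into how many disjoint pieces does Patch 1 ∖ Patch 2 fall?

Patch 1 ∖ Patch 2 is a single connected region.

1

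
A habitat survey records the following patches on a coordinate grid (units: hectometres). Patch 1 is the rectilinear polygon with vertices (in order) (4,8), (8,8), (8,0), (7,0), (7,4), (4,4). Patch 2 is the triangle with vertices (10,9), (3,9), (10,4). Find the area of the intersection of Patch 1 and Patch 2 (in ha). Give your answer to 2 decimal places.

4.63

The intersection is the polygon with vertices (8,8), (8,5.429), (4.4,8).
By the shoelace formula its area is 4.63.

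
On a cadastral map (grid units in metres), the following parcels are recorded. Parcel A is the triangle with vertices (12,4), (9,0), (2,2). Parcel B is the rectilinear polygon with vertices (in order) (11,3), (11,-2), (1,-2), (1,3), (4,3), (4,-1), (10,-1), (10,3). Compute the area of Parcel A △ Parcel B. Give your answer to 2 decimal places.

39.06

|Parcel A| = 17, |Parcel B| = 26, |Parcel A∩Parcel B| = 1.9714.
|Parcel A △ Parcel B| = |Parcel A| + |Parcel B| − 2·|Parcel A∩Parcel B| = 17 + 26 − 3.9429 = 39.06.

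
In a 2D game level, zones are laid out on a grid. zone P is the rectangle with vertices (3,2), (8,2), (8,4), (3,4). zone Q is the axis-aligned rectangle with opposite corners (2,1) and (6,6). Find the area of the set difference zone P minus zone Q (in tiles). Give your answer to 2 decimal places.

4.00

|zone P∩zone Q|: x∈[3,6], y∈[2,4] → 3·2 = 6.
|zone P| = 10.
|zone P ∖ zone Q| = |zone P| − |zone P∩zone Q| = 10 − 6 = 4.00.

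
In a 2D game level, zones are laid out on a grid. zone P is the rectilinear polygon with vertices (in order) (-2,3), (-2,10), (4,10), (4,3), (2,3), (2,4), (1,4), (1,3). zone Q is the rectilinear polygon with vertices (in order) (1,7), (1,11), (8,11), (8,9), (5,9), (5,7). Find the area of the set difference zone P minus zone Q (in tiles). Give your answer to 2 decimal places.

32.00

|zone P| = 41, |zone P∩zone Q| = 9.
|zone P ∖ zone Q| = |zone P| − |zone P∩zone Q| = 41 − 9 = 32.00.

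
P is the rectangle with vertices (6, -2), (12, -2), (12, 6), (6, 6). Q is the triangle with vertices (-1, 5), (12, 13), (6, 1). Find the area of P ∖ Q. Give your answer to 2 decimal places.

|P| = 48, |P∩Q| = 6.25.
|P ∖ Q| = |P| − |P∩Q| = 48 − 6.25 = 41.75.

41.75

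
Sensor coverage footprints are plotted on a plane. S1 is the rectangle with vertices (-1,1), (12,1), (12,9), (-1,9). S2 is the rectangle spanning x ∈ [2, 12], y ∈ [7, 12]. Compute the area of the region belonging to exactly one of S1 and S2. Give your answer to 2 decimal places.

114.00

|S1∩S2|: x∈[2,12], y∈[7,9] → 10·2 = 20.
|S1 △ S2| = |S1| + |S2| − 2·|S1∩S2| = 104 + 50 − 40 = 114.00.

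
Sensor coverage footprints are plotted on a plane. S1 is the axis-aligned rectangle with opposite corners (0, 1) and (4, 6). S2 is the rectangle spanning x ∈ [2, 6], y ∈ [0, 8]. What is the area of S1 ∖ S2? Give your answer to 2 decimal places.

10.00

|S1∩S2|: x∈[2,4], y∈[1,6] → 2·5 = 10.
|S1| = 20.
|S1 ∖ S2| = |S1| − |S1∩S2| = 20 − 10 = 10.00.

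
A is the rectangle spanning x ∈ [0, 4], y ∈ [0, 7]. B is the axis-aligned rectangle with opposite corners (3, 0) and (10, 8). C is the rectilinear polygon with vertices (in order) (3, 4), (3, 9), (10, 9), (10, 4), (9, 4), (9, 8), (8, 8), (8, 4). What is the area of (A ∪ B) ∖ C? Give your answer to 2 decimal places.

53.00

|A ∪ B| = 77.
|(A ∪ B) ∩ C| = 24.
|(A ∪ B) ∖ C| = 77 − 24 = 53.00.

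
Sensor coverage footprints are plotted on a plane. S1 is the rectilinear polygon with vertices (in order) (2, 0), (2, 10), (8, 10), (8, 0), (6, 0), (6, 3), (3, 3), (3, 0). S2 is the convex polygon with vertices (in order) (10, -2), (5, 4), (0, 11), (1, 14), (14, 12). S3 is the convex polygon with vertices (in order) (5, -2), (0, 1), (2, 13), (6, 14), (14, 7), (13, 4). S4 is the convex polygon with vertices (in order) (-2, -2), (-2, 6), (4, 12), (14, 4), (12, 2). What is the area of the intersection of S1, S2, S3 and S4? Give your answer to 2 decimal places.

34.11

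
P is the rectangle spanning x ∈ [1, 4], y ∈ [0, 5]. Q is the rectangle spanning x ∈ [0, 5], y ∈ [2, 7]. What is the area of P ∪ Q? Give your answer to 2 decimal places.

31.00

By inclusion–exclusion:
Individual areas: |P| = 15, |Q| = 25.
|P∩Q|: x∈[1,4], y∈[2,5] → 3·3 = 9.
|P ∪ Q| = 40 − 9 = 31.00.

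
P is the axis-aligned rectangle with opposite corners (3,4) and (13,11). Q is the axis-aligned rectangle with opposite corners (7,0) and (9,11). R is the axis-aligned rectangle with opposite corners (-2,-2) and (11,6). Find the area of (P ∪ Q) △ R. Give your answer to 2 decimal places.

134.00

|P ∪ Q| = 78.
|(P ∪ Q) ∩ R| = 24.
|(P ∪ Q) △ R| = 78 + 104 − 48 = 134.00.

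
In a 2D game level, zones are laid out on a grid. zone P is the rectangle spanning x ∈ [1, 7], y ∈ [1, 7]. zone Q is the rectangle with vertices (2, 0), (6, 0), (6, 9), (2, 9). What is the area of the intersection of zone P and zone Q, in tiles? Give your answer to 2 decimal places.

24.00

|zone P∩zone Q|: x∈[2,6], y∈[1,7] → 4·6 = 24.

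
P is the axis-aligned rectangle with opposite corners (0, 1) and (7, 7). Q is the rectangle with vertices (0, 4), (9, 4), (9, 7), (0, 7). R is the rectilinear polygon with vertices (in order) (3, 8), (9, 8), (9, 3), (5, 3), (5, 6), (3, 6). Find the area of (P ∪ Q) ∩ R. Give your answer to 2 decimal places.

|P ∪ Q| = 48.
|(P ∪ Q) ∩ R| = 16.00.

16.00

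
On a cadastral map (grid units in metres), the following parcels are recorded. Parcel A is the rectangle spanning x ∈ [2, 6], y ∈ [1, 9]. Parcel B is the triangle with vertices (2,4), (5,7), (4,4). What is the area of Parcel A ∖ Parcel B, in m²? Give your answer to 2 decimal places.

|Parcel A| = 32, |Parcel A∩Parcel B| = 3.
|Parcel A ∖ Parcel B| = |Parcel A| − |Parcel A∩Parcel B| = 32 − 3 = 29.00.

29.00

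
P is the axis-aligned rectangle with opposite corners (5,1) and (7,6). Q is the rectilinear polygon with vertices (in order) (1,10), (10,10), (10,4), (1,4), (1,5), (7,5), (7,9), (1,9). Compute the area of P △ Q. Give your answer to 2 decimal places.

|P| = 10, |Q| = 30, |P∩Q| = 2.
|P △ Q| = |P| + |Q| − 2·|P∩Q| = 10 + 30 − 4 = 36.00.

36.00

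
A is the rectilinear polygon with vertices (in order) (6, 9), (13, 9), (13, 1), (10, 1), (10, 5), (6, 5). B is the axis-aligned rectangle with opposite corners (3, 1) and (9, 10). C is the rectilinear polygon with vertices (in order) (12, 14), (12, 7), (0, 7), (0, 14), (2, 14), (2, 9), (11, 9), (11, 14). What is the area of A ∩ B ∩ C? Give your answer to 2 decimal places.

6.00

The intersection is the polygon with vertices (9,7), (6,7), (6,9), (9,9).
By the shoelace formula its area is 6.00.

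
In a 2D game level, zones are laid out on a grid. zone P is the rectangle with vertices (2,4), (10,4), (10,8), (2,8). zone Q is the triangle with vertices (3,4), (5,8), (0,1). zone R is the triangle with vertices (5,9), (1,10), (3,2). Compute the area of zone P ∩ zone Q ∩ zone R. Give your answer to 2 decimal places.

1.55

The intersection is the polygon with vertices (4.524,7.333), (4.333,6.667), (3,4), (2.5,4), (2.407,4.37).
By the shoelace formula its area is 1.55.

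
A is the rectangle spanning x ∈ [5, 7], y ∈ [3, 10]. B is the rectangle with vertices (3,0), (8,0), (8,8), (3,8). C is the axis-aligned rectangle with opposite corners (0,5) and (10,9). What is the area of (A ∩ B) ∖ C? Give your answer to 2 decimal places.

|A ∩ B| = 10.
|(A ∩ B) ∩ C| = 6.
|(A ∩ B) ∖ C| = 10 − 6 = 4.00.

4.00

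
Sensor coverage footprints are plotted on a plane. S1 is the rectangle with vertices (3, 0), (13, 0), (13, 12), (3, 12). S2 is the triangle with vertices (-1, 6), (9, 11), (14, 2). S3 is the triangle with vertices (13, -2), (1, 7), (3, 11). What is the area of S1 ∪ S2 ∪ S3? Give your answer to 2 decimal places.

By inclusion–exclusion:
Individual areas: |S1| = 120, |S2| = 57.5, |S3| = 33.
|S1∩S2| = 50.6.
|S1∩S3| = 26.3718.
|S2∩S3| = 17.4764.
|S1∩S2∩S3| = 14.9764.
|S1 ∪ S2 ∪ S3| = 210.5 − 94.4482 + 14.9764 = 131.03.

131.03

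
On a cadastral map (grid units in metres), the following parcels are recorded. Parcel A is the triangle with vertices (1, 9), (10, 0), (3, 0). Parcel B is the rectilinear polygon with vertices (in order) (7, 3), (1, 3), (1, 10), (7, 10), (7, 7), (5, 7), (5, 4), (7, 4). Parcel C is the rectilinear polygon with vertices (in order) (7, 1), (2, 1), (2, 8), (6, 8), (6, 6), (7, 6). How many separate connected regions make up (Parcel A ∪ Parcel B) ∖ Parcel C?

2

(Parcel A ∪ Parcel B) ∖ Parcel C splits into 2 disjoint pieces (area 8.6111, area 18).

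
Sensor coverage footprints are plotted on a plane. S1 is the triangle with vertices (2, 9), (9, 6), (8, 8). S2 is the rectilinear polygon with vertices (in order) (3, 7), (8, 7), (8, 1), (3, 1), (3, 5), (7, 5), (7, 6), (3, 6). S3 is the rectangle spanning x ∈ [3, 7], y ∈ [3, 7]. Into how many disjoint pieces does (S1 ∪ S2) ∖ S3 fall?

(S1 ∪ S2) ∖ S3 is a single connected region.

1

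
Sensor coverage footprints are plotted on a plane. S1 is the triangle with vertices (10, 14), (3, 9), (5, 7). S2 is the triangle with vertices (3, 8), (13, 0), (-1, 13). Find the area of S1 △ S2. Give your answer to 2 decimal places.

|S1| = 12, |S2| = 9, |S1∩S2| = 0.7289.
|S1 △ S2| = |S1| + |S2| − 2·|S1∩S2| = 12 + 9 − 1.4578 = 19.54.

19.54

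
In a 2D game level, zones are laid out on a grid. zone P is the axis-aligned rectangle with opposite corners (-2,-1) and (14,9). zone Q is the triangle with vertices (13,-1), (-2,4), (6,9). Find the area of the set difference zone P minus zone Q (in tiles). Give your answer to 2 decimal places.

|zone P| = 160, |zone P∩zone Q| = 57.5.
|zone P ∖ zone Q| = |zone P| − |zone P∩zone Q| = 160 − 57.5 = 102.50.

102.50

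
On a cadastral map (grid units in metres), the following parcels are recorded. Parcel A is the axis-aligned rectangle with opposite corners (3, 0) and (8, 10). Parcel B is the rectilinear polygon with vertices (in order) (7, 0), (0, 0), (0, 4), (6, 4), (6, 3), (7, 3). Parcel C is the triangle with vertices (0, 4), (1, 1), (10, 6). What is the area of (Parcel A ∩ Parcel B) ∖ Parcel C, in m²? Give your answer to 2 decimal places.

11.83

|Parcel A ∩ Parcel B| = 15.
|(Parcel A ∩ Parcel B) ∩ Parcel C| = 3.1667.
|(Parcel A ∩ Parcel B) ∖ Parcel C| = 15 − 3.1667 = 11.83.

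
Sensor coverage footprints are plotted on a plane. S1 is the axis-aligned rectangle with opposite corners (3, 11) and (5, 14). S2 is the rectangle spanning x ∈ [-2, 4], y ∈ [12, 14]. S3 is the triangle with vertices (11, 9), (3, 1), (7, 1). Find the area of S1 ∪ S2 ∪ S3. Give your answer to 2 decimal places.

By inclusion–exclusion:
Individual areas: |S1| = 6, |S2| = 12, |S3| = 16.
|S1∩S2|: x∈[3,4], y∈[12,14] → 1·2 = 2.
|S1∩S3| = 0.
|S2∩S3| = 0.
|S1∩S2∩S3| = 0.
|S1 ∪ S2 ∪ S3| = 34 − 2 + 0 = 32.00.

32.00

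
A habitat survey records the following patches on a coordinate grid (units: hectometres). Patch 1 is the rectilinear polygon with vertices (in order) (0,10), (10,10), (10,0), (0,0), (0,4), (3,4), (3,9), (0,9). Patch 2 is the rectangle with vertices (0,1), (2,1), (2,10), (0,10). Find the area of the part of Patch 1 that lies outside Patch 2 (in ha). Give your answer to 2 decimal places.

|Patch 1| = 85, |Patch 1∩Patch 2| = 8.
|Patch 1 ∖ Patch 2| = |Patch 1| − |Patch 1∩Patch 2| = 85 − 8 = 77.00.

77.00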